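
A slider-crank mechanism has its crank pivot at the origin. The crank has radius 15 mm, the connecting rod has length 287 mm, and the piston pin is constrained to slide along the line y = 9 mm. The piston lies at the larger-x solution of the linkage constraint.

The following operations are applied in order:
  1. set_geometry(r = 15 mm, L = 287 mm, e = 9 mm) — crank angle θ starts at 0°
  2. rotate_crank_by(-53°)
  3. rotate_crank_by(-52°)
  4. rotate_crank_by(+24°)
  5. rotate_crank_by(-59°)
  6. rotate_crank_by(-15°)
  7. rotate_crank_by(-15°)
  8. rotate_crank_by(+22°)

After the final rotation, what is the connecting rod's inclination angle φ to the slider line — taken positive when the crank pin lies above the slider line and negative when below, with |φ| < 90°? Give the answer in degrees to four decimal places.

-3.3856

set_geometry: r = 15 mm, L = 287 mm, e = 9 mm; θ ← 0°
rotate_crank_by(-53°): θ ← 0° -53° = -53°
rotate_crank_by(-52°): θ ← -53° -52° = -105°
rotate_crank_by(+24°): θ ← -105° +24° = -81°
rotate_crank_by(-59°): θ ← -81° -59° = -140°
rotate_crank_by(-15°): θ ← -140° -15° = -155°
rotate_crank_by(-15°): θ ← -155° -15° = -170°
rotate_crank_by(+22°): θ ← -170° +22° = -148°
crank pin P = (r cos θ, r sin θ) = (-12.720721, -7.948789)
h = r sin θ − e = -7.948789 − 9 = -16.948789
sin φ = h / L = -16.948789 / 287 = -0.05905501
φ = arcsin(-0.05905501) = -3.385573°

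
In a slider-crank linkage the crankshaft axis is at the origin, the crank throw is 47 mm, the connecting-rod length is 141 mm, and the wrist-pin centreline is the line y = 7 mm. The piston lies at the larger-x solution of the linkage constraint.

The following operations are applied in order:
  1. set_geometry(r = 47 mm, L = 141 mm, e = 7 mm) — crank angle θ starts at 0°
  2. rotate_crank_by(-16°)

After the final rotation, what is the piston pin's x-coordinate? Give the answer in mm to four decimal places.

184.7601

set_geometry: r = 47 mm, L = 141 mm, e = 7 mm; θ ← 0°
rotate_crank_by(-16°): θ ← 0° -16° = -16°
crank pin P = (r cos θ, r sin θ) = (45.179300, -12.954956)
h = r sin θ − e = -12.954956 − 7 = -19.954956
x = r cos θ + √(L² − h²) = 45.179300 + √(19881.0 − 398.2003) = 45.179300 + 139.580800 = 184.760100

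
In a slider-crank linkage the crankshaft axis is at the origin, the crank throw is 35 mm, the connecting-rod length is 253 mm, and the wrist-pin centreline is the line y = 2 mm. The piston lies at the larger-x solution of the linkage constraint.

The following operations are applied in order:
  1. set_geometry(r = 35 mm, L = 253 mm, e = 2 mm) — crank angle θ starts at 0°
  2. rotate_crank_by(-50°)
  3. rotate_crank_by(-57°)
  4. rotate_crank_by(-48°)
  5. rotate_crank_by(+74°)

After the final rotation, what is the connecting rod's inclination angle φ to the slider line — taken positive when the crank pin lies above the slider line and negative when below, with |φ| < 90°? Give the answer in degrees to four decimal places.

-8.3108

set_geometry: r = 35 mm, L = 253 mm, e = 2 mm; θ ← 0°
rotate_crank_by(-50°): θ ← 0° -50° = -50°
rotate_crank_by(-57°): θ ← -50° -57° = -107°
rotate_crank_by(-48°): θ ← -107° -48° = -155°
rotate_crank_by(+74°): θ ← -155° +74° = -81°
crank pin P = (r cos θ, r sin θ) = (5.475206, -34.569092)
h = r sin θ − e = -34.569092 − 2 = -36.569092
sin φ = h / L = -36.569092 / 253 = -0.14454187
φ = arcsin(-0.14454187) = -8.310751°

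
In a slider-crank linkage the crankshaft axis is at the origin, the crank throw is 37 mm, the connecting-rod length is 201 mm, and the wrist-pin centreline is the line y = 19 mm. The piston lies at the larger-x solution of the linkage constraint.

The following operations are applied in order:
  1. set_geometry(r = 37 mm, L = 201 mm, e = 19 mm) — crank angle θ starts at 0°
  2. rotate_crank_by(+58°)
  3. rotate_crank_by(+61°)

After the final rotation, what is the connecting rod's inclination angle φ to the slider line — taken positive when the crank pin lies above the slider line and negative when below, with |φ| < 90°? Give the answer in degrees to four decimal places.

set_geometry: r = 37 mm, L = 201 mm, e = 19 mm; θ ← 0°
rotate_crank_by(+58°): θ ← 0° +58° = 58°
rotate_crank_by(+61°): θ ← 58° +61° = 119°
crank pin P = (r cos θ, r sin θ) = (-17.937956, 32.360929)
h = r sin θ − e = 32.360929 − 19 = 13.360929
sin φ = h / L = 13.360929 / 201 = 0.06647228
φ = arcsin(0.06647228) = 3.811392°

3.8114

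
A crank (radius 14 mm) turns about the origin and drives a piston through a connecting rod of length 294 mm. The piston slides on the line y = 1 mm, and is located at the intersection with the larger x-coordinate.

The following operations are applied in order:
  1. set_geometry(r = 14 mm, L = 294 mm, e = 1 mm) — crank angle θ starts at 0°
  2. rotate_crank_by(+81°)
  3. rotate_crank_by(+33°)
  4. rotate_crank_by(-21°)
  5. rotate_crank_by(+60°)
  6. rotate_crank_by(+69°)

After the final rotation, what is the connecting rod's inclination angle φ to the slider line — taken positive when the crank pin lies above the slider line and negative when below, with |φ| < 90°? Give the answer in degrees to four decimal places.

-2.0209

set_geometry: r = 14 mm, L = 294 mm, e = 1 mm; θ ← 0°
rotate_crank_by(+81°): θ ← 0° +81° = 81°
rotate_crank_by(+33°): θ ← 81° +33° = 114°
rotate_crank_by(-21°): θ ← 114° -21° = 93°
rotate_crank_by(+60°): θ ← 93° +60° = 153°
rotate_crank_by(+69°): θ ← 153° +69° = 222°
crank pin P = (r cos θ, r sin θ) = (-10.404028, -9.367828)
h = r sin θ − e = -9.367828 − 1 = -10.367828
sin φ = h / L = -10.367828 / 294 = -0.03526472
φ = arcsin(-0.03526472) = -2.020939°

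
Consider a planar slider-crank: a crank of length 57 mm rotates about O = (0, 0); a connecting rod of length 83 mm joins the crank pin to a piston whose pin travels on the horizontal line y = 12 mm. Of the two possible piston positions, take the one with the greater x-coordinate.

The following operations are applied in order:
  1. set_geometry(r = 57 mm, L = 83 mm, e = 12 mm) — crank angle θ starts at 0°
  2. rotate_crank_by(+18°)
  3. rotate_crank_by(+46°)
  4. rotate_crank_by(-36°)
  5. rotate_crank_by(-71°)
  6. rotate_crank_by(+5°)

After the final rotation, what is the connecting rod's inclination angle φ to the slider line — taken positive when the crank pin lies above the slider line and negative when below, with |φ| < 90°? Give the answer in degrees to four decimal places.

-34.5679

set_geometry: r = 57 mm, L = 83 mm, e = 12 mm; θ ← 0°
rotate_crank_by(+18°): θ ← 0° +18° = 18°
rotate_crank_by(+46°): θ ← 18° +46° = 64°
rotate_crank_by(-36°): θ ← 64° -36° = 28°
rotate_crank_by(-71°): θ ← 28° -71° = -43°
rotate_crank_by(+5°): θ ← -43° +5° = -38°
crank pin P = (r cos θ, r sin θ) = (44.916613, -35.092704)
h = r sin θ − e = -35.092704 − 12 = -47.092704
sin φ = h / L = -47.092704 / 83 = -0.56738198
φ = arcsin(-0.56738198) = -34.567864°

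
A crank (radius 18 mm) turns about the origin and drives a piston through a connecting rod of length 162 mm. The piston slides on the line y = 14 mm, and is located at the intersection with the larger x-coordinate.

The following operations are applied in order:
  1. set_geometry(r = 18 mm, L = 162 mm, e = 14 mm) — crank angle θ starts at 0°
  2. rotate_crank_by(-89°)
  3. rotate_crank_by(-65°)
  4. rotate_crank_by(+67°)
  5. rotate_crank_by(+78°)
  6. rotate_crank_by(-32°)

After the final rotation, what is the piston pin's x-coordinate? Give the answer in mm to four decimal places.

173.5157

set_geometry: r = 18 mm, L = 162 mm, e = 14 mm; θ ← 0°
rotate_crank_by(-89°): θ ← 0° -89° = -89°
rotate_crank_by(-65°): θ ← -89° -65° = -154°
rotate_crank_by(+67°): θ ← -154° +67° = -87°
rotate_crank_by(+78°): θ ← -87° +78° = -9°
rotate_crank_by(-32°): θ ← -9° -32° = -41°
crank pin P = (r cos θ, r sin θ) = (13.584772, -11.809063)
h = r sin θ − e = -11.809063 − 14 = -25.809063
x = r cos θ + √(L² − h²) = 13.584772 + √(26244.0 − 666.1077) = 13.584772 + 159.930898 = 173.515671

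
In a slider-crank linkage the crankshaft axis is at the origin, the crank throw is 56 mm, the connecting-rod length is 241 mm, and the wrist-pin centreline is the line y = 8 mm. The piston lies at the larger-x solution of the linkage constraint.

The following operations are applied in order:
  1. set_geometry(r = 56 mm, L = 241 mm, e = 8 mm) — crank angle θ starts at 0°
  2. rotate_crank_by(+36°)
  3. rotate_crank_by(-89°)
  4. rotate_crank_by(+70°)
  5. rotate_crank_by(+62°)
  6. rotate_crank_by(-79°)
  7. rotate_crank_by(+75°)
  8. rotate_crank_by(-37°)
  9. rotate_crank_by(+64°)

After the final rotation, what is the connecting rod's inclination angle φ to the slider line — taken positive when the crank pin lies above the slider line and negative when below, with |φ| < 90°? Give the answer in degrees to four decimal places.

11.1917

set_geometry: r = 56 mm, L = 241 mm, e = 8 mm; θ ← 0°
rotate_crank_by(+36°): θ ← 0° +36° = 36°
rotate_crank_by(-89°): θ ← 36° -89° = -53°
rotate_crank_by(+70°): θ ← -53° +70° = 17°
rotate_crank_by(+62°): θ ← 17° +62° = 79°
rotate_crank_by(-79°): θ ← 79° -79° = 0°
rotate_crank_by(+75°): θ ← 0° +75° = 75°
rotate_crank_by(-37°): θ ← 75° -37° = 38°
rotate_crank_by(+64°): θ ← 38° +64° = 102°
crank pin P = (r cos θ, r sin θ) = (-11.643055, 54.776266)
h = r sin θ − e = 54.776266 − 8 = 46.776266
sin φ = h / L = 46.776266 / 241 = 0.19409239
φ = arcsin(0.19409239) = 11.191708°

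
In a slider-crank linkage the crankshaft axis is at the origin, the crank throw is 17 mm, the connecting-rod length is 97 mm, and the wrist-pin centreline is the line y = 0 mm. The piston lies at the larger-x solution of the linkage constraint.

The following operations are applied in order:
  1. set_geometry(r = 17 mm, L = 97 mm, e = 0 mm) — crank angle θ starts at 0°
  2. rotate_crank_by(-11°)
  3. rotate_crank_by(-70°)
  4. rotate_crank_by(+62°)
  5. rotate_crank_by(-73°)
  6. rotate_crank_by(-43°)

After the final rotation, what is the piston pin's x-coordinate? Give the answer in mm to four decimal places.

84.2315

set_geometry: r = 17 mm, L = 97 mm, e = 0 mm; θ ← 0°
rotate_crank_by(-11°): θ ← 0° -11° = -11°
rotate_crank_by(-70°): θ ← -11° -70° = -81°
rotate_crank_by(+62°): θ ← -81° +62° = -19°
rotate_crank_by(-73°): θ ← -19° -73° = -92°
rotate_crank_by(-43°): θ ← -92° -43° = -135°
crank pin P = (r cos θ, r sin θ) = (-12.020815, -12.020815)
h = r sin θ − e = -12.020815 − 0 = -12.020815
x = r cos θ + √(L² − h²) = -12.020815 + √(9409.0 − 144.5000) = -12.020815 + 96.252273 = 84.231457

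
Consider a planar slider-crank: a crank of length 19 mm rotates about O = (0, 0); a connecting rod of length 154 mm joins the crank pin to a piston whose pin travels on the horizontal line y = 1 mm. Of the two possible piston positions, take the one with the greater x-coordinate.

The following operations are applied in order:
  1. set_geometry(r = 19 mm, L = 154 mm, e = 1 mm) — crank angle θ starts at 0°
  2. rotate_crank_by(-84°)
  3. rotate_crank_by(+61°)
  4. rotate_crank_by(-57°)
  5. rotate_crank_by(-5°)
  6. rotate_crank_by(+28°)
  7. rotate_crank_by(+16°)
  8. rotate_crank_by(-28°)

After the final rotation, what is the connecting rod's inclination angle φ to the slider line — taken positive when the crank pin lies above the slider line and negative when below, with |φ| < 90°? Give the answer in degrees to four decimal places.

-6.9888

set_geometry: r = 19 mm, L = 154 mm, e = 1 mm; θ ← 0°
rotate_crank_by(-84°): θ ← 0° -84° = -84°
rotate_crank_by(+61°): θ ← -84° +61° = -23°
rotate_crank_by(-57°): θ ← -23° -57° = -80°
rotate_crank_by(-5°): θ ← -80° -5° = -85°
rotate_crank_by(+28°): θ ← -85° +28° = -57°
rotate_crank_by(+16°): θ ← -57° +16° = -41°
rotate_crank_by(-28°): θ ← -41° -28° = -69°
crank pin P = (r cos θ, r sin θ) = (6.808991, -17.738028)
h = r sin θ − e = -17.738028 − 1 = -18.738028
sin φ = h / L = -18.738028 / 154 = -0.12167551
φ = arcsin(-0.12167551) = -6.988811°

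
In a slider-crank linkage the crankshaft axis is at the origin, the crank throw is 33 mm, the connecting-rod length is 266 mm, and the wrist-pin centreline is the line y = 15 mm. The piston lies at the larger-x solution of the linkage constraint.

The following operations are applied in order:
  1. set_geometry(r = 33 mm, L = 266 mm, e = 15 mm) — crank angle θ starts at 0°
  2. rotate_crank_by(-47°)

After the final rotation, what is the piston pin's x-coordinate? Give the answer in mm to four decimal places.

285.6114

set_geometry: r = 33 mm, L = 266 mm, e = 15 mm; θ ← 0°
rotate_crank_by(-47°): θ ← 0° -47° = -47°
crank pin P = (r cos θ, r sin θ) = (22.505946, -24.134672)
h = r sin θ − e = -24.134672 − 15 = -39.134672
x = r cos θ + √(L² − h²) = 22.505946 + √(70756.0 − 1531.5226) = 22.505946 + 263.105449 = 285.611395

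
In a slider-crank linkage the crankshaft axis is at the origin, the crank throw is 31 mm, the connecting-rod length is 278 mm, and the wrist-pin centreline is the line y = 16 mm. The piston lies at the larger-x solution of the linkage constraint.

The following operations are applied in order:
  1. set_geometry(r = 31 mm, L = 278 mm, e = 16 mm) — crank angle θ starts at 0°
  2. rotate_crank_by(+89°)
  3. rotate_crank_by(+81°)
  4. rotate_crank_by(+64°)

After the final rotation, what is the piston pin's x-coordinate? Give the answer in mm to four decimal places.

set_geometry: r = 31 mm, L = 278 mm, e = 16 mm; θ ← 0°
rotate_crank_by(+89°): θ ← 0° +89° = 89°
rotate_crank_by(+81°): θ ← 89° +81° = 170°
rotate_crank_by(+64°): θ ← 170° +64° = 234°
crank pin P = (r cos θ, r sin θ) = (-18.221343, -25.079527)
h = r sin θ − e = -25.079527 − 16 = -41.079527
x = r cos θ + √(L² − h²) = -18.221343 + √(77284.0 − 1687.5275) = -18.221343 + 274.948127 = 256.726784

256.7268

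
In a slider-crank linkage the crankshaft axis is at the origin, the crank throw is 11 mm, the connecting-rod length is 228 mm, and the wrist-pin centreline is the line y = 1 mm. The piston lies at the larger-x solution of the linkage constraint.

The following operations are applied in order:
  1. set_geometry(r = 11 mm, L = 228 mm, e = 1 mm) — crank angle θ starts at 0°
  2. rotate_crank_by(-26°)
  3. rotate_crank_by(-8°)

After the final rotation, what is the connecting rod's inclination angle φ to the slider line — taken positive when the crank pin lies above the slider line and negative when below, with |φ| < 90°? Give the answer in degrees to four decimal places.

-1.7974

set_geometry: r = 11 mm, L = 228 mm, e = 1 mm; θ ← 0°
rotate_crank_by(-26°): θ ← 0° -26° = -26°
rotate_crank_by(-8°): θ ← -26° -8° = -34°
crank pin P = (r cos θ, r sin θ) = (9.119413, -6.151122)
h = r sin θ − e = -6.151122 − 1 = -7.151122
sin φ = h / L = -7.151122 / 228 = -0.03136457
φ = arcsin(-0.03136457) = -1.797352°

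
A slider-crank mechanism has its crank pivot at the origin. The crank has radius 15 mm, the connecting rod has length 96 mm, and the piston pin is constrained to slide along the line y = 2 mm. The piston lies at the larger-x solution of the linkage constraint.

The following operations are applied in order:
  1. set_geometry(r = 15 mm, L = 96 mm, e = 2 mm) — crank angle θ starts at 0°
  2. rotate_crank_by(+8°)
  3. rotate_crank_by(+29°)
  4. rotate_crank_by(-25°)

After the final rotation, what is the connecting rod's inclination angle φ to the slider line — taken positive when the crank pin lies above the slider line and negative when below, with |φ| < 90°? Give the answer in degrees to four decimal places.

0.6677

set_geometry: r = 15 mm, L = 96 mm, e = 2 mm; θ ← 0°
rotate_crank_by(+8°): θ ← 0° +8° = 8°
rotate_crank_by(+29°): θ ← 8° +29° = 37°
rotate_crank_by(-25°): θ ← 37° -25° = 12°
crank pin P = (r cos θ, r sin θ) = (14.672214, 3.118675)
h = r sin θ − e = 3.118675 − 2 = 1.118675
sin φ = h / L = 1.118675 / 96 = 0.01165287
φ = arcsin(0.01165287) = 0.667675°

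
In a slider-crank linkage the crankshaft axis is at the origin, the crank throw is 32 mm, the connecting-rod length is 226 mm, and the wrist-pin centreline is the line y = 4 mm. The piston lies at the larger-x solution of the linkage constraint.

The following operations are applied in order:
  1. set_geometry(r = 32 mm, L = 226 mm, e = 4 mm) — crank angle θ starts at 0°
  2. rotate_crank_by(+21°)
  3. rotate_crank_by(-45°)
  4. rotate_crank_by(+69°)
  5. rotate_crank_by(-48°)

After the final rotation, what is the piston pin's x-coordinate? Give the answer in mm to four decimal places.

set_geometry: r = 32 mm, L = 226 mm, e = 4 mm; θ ← 0°
rotate_crank_by(+21°): θ ← 0° +21° = 21°
rotate_crank_by(-45°): θ ← 21° -45° = -24°
rotate_crank_by(+69°): θ ← -24° +69° = 45°
rotate_crank_by(-48°): θ ← 45° -48° = -3°
crank pin P = (r cos θ, r sin θ) = (31.956145, -1.674751)
h = r sin θ − e = -1.674751 − 4 = -5.674751
x = r cos θ + √(L² − h²) = 31.956145 + √(51076.0 − 32.2028) = 31.956145 + 225.928744 = 257.884889

257.8849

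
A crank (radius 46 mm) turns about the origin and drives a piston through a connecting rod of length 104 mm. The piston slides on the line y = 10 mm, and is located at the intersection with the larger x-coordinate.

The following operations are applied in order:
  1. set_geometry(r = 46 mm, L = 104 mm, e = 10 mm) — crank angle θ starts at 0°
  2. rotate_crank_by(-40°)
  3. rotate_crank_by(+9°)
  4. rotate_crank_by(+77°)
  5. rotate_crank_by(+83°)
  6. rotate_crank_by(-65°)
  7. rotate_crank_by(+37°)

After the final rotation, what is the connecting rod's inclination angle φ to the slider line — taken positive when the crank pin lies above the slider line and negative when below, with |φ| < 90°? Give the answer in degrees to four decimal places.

set_geometry: r = 46 mm, L = 104 mm, e = 10 mm; θ ← 0°
rotate_crank_by(-40°): θ ← 0° -40° = -40°
rotate_crank_by(+9°): θ ← -40° +9° = -31°
rotate_crank_by(+77°): θ ← -31° +77° = 46°
rotate_crank_by(+83°): θ ← 46° +83° = 129°
rotate_crank_by(-65°): θ ← 129° -65° = 64°
rotate_crank_by(+37°): θ ← 64° +37° = 101°
crank pin P = (r cos θ, r sin θ) = (-8.777214, 45.154850)
h = r sin θ − e = 45.154850 − 10 = 35.154850
sin φ = h / L = 35.154850 / 104 = 0.33802741
φ = arcsin(0.33802741) = 19.756739°

19.7567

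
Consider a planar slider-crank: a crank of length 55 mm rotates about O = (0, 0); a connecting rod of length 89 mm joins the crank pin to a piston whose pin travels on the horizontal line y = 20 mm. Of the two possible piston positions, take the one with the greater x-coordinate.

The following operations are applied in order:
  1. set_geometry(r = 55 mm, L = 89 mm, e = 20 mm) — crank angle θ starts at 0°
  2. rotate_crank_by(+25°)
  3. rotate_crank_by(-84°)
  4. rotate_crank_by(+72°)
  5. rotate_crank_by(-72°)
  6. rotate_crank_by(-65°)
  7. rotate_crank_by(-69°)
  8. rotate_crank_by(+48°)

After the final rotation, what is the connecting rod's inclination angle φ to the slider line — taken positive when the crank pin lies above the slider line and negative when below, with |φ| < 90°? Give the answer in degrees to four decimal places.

set_geometry: r = 55 mm, L = 89 mm, e = 20 mm; θ ← 0°
rotate_crank_by(+25°): θ ← 0° +25° = 25°
rotate_crank_by(-84°): θ ← 25° -84° = -59°
rotate_crank_by(+72°): θ ← -59° +72° = 13°
rotate_crank_by(-72°): θ ← 13° -72° = -59°
rotate_crank_by(-65°): θ ← -59° -65° = -124°
rotate_crank_by(-69°): θ ← -124° -69° = -193°
rotate_crank_by(+48°): θ ← -193° +48° = -145°
crank pin P = (r cos θ, r sin θ) = (-45.053362, -31.546704)
h = r sin θ − e = -31.546704 − 20 = -51.546704
sin φ = h / L = -51.546704 / 89 = -0.57917645
φ = arcsin(-0.57917645) = -35.392639°

-35.3926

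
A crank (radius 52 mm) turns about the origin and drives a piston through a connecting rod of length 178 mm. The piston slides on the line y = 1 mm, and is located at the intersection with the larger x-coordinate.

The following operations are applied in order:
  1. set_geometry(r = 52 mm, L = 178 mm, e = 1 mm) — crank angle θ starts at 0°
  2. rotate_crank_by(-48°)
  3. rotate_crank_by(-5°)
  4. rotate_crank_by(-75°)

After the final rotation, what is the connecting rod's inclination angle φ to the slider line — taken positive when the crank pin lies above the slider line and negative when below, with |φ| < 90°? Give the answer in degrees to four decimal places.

-13.6402

set_geometry: r = 52 mm, L = 178 mm, e = 1 mm; θ ← 0°
rotate_crank_by(-48°): θ ← 0° -48° = -48°
rotate_crank_by(-5°): θ ← -48° -5° = -53°
rotate_crank_by(-75°): θ ← -53° -75° = -128°
crank pin P = (r cos θ, r sin θ) = (-32.014397, -40.976559)
h = r sin θ − e = -40.976559 − 1 = -41.976559
sin φ = h / L = -41.976559 / 178 = -0.23582337
φ = arcsin(-0.23582337) = -13.640162°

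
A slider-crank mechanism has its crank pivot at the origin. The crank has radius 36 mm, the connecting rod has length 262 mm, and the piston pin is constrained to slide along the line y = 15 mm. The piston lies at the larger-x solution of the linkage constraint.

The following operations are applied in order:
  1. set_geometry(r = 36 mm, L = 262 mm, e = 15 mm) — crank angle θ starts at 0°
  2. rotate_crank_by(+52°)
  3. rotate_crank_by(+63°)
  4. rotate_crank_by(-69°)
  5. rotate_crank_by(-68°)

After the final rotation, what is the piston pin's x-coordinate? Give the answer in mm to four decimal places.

set_geometry: r = 36 mm, L = 262 mm, e = 15 mm; θ ← 0°
rotate_crank_by(+52°): θ ← 0° +52° = 52°
rotate_crank_by(+63°): θ ← 52° +63° = 115°
rotate_crank_by(-69°): θ ← 115° -69° = 46°
rotate_crank_by(-68°): θ ← 46° -68° = -22°
crank pin P = (r cos θ, r sin θ) = (33.378619, -13.485837)
h = r sin θ − e = -13.485837 − 15 = -28.485837
x = r cos θ + √(L² − h²) = 33.378619 + √(68644.0 − 811.4429) = 33.378619 + 260.446841 = 293.825460

293.8255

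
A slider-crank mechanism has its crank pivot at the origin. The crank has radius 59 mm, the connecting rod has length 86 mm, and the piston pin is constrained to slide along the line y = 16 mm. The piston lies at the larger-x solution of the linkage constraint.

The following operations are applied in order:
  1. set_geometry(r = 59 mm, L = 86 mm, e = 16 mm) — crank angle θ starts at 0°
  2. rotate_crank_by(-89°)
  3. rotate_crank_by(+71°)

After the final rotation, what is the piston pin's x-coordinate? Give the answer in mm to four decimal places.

set_geometry: r = 59 mm, L = 86 mm, e = 16 mm; θ ← 0°
rotate_crank_by(-89°): θ ← 0° -89° = -89°
rotate_crank_by(+71°): θ ← -89° +71° = -18°
crank pin P = (r cos θ, r sin θ) = (56.112334, -18.232003)
h = r sin θ − e = -18.232003 − 16 = -34.232003
x = r cos θ + √(L² − h²) = 56.112334 + √(7396.0 − 1171.8300) = 56.112334 + 78.893409 = 135.005744

135.0057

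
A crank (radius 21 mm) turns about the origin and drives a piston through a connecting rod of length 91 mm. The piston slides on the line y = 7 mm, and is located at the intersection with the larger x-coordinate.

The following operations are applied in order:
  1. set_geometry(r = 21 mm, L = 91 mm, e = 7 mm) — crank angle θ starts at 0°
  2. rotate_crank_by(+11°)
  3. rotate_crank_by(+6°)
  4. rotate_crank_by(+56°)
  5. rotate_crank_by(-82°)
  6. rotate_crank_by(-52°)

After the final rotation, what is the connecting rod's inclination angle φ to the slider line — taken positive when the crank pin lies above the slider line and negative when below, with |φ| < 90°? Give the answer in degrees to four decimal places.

-16.1861

set_geometry: r = 21 mm, L = 91 mm, e = 7 mm; θ ← 0°
rotate_crank_by(+11°): θ ← 0° +11° = 11°
rotate_crank_by(+6°): θ ← 11° +6° = 17°
rotate_crank_by(+56°): θ ← 17° +56° = 73°
rotate_crank_by(-82°): θ ← 73° -82° = -9°
rotate_crank_by(-52°): θ ← -9° -52° = -61°
crank pin P = (r cos θ, r sin θ) = (10.181002, -18.367014)
h = r sin θ − e = -18.367014 − 7 = -25.367014
sin φ = h / L = -25.367014 / 91 = -0.27875839
φ = arcsin(-0.27875839) = -16.186116°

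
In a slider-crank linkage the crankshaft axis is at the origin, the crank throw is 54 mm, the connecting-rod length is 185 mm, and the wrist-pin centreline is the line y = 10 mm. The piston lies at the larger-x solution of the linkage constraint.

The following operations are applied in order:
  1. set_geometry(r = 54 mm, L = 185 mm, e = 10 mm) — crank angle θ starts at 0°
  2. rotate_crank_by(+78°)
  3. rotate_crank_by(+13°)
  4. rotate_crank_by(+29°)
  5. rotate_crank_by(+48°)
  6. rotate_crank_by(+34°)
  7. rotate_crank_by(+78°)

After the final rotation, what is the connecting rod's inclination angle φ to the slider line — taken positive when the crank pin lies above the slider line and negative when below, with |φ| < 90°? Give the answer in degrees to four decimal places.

set_geometry: r = 54 mm, L = 185 mm, e = 10 mm; θ ← 0°
rotate_crank_by(+78°): θ ← 0° +78° = 78°
rotate_crank_by(+13°): θ ← 78° +13° = 91°
rotate_crank_by(+29°): θ ← 91° +29° = 120°
rotate_crank_by(+48°): θ ← 120° +48° = 168°
rotate_crank_by(+34°): θ ← 168° +34° = 202°
rotate_crank_by(+78°): θ ← 202° +78° = 280°
crank pin P = (r cos θ, r sin θ) = (9.377002, -53.179619)
h = r sin θ − e = -53.179619 − 10 = -63.179619
sin φ = h / L = -63.179619 / 185 = -0.34151145
φ = arcsin(-0.34151145) = -19.968987°

-19.9690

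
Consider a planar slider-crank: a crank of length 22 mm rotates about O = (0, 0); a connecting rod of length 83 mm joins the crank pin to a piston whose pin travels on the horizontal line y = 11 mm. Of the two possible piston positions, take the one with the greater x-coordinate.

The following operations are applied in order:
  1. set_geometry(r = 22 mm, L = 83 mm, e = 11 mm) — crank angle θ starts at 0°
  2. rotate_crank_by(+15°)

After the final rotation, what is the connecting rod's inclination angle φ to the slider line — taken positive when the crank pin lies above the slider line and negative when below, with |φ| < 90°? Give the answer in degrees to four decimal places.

set_geometry: r = 22 mm, L = 83 mm, e = 11 mm; θ ← 0°
rotate_crank_by(+15°): θ ← 0° +15° = 15°
crank pin P = (r cos θ, r sin θ) = (21.250368, 5.694019)
h = r sin θ − e = 5.694019 − 11 = -5.305981
sin φ = h / L = -5.305981 / 83 = -0.06392748
φ = arcsin(-0.06392748) = -3.665274°

-3.6653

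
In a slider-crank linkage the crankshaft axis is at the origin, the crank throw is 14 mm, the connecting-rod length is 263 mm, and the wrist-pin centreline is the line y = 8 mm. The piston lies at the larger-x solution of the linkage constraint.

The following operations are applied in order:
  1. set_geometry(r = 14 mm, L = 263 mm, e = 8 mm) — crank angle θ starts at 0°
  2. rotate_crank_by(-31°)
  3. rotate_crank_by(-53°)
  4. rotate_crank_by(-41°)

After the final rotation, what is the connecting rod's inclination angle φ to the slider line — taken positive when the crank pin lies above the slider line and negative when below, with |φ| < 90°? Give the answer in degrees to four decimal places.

set_geometry: r = 14 mm, L = 263 mm, e = 8 mm; θ ← 0°
rotate_crank_by(-31°): θ ← 0° -31° = -31°
rotate_crank_by(-53°): θ ← -31° -53° = -84°
rotate_crank_by(-41°): θ ← -84° -41° = -125°
crank pin P = (r cos θ, r sin θ) = (-8.030070, -11.468129)
h = r sin θ − e = -11.468129 − 8 = -19.468129
sin φ = h / L = -19.468129 / 263 = -0.07402330
φ = arcsin(-0.07402330) = -4.245106°

-4.2451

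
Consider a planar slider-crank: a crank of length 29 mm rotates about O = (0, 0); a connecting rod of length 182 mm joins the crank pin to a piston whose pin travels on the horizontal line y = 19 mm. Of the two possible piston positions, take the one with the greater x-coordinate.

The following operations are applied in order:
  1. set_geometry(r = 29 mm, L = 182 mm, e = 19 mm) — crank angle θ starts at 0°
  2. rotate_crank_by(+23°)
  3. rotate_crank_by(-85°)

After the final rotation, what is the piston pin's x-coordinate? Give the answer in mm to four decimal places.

190.0640

set_geometry: r = 29 mm, L = 182 mm, e = 19 mm; θ ← 0°
rotate_crank_by(+23°): θ ← 0° +23° = 23°
rotate_crank_by(-85°): θ ← 23° -85° = -62°
crank pin P = (r cos θ, r sin θ) = (13.614675, -25.605480)
h = r sin θ − e = -25.605480 − 19 = -44.605480
x = r cos θ + √(L² − h²) = 13.614675 + √(33124.0 − 1989.6489) = 13.614675 + 176.449288 = 190.063963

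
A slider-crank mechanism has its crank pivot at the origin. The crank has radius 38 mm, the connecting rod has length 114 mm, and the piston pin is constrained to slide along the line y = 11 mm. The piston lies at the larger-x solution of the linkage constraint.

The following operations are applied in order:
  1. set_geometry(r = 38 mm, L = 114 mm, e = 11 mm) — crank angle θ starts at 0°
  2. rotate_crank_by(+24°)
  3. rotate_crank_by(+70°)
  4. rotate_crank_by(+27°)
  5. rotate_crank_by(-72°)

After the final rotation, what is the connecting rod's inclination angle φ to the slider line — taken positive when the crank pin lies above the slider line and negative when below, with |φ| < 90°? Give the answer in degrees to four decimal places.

8.9214

set_geometry: r = 38 mm, L = 114 mm, e = 11 mm; θ ← 0°
rotate_crank_by(+24°): θ ← 0° +24° = 24°
rotate_crank_by(+70°): θ ← 24° +70° = 94°
rotate_crank_by(+27°): θ ← 94° +27° = 121°
rotate_crank_by(-72°): θ ← 121° -72° = 49°
crank pin P = (r cos θ, r sin θ) = (24.930243, 28.678964)
h = r sin θ − e = 28.678964 − 11 = 17.678964
sin φ = h / L = 17.678964 / 114 = 0.15507863
φ = arcsin(0.15507863) = 8.921357°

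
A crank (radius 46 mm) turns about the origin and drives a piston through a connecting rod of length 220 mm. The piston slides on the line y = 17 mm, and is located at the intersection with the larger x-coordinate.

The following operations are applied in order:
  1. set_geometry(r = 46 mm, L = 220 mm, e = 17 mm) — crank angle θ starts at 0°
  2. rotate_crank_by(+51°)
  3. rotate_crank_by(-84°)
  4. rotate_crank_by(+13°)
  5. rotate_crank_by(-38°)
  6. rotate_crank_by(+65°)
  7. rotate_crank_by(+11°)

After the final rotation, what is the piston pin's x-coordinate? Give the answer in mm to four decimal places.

263.7310

set_geometry: r = 46 mm, L = 220 mm, e = 17 mm; θ ← 0°
rotate_crank_by(+51°): θ ← 0° +51° = 51°
rotate_crank_by(-84°): θ ← 51° -84° = -33°
rotate_crank_by(+13°): θ ← -33° +13° = -20°
rotate_crank_by(-38°): θ ← -20° -38° = -58°
rotate_crank_by(+65°): θ ← -58° +65° = 7°
rotate_crank_by(+11°): θ ← 7° +11° = 18°
crank pin P = (r cos θ, r sin θ) = (43.748600, 14.214782)
h = r sin θ − e = 14.214782 − 17 = -2.785218
x = r cos θ + √(L² − h²) = 43.748600 + √(48400.0 − 7.7574) = 43.748600 + 219.982369 = 263.730968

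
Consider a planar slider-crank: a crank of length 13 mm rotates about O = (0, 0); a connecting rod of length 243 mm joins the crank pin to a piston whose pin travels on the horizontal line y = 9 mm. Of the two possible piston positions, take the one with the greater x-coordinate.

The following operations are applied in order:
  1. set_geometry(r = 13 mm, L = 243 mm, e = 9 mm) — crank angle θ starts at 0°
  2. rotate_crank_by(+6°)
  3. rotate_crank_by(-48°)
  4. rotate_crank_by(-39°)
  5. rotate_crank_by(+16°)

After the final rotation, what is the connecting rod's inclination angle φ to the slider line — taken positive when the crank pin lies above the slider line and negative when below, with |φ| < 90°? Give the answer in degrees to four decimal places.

-4.9061

set_geometry: r = 13 mm, L = 243 mm, e = 9 mm; θ ← 0°
rotate_crank_by(+6°): θ ← 0° +6° = 6°
rotate_crank_by(-48°): θ ← 6° -48° = -42°
rotate_crank_by(-39°): θ ← -42° -39° = -81°
rotate_crank_by(+16°): θ ← -81° +16° = -65°
crank pin P = (r cos θ, r sin θ) = (5.494037, -11.782001)
h = r sin θ − e = -11.782001 − 9 = -20.782001
sin φ = h / L = -20.782001 / 243 = -0.08552264
φ = arcsin(-0.08552264) = -4.906079°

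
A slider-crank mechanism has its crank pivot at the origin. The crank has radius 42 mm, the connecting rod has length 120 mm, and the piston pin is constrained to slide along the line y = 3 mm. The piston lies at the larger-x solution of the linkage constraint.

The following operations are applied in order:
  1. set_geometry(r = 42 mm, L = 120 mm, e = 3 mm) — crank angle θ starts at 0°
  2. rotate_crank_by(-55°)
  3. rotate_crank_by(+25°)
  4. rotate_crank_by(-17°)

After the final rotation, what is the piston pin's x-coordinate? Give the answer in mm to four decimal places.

set_geometry: r = 42 mm, L = 120 mm, e = 3 mm; θ ← 0°
rotate_crank_by(-55°): θ ← 0° -55° = -55°
rotate_crank_by(+25°): θ ← -55° +25° = -30°
rotate_crank_by(-17°): θ ← -30° -17° = -47°
crank pin P = (r cos θ, r sin θ) = (28.643931, -30.716855)
h = r sin θ − e = -30.716855 − 3 = -33.716855
x = r cos θ + √(L² − h²) = 28.643931 + √(14400.0 − 1136.8263) = 28.643931 + 115.165853 = 143.809784

143.8098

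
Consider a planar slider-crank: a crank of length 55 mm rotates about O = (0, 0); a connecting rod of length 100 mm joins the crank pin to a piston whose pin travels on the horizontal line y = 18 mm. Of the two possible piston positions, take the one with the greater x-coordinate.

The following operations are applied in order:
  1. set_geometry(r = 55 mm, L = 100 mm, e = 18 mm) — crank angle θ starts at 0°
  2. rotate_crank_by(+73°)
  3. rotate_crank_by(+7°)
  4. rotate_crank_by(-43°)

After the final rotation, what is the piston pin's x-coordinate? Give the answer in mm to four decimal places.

142.7784

set_geometry: r = 55 mm, L = 100 mm, e = 18 mm; θ ← 0°
rotate_crank_by(+73°): θ ← 0° +73° = 73°
rotate_crank_by(+7°): θ ← 73° +7° = 80°
rotate_crank_by(-43°): θ ← 80° -43° = 37°
crank pin P = (r cos θ, r sin θ) = (43.924953, 33.099826)
h = r sin θ − e = 33.099826 − 18 = 15.099826
x = r cos θ + √(L² − h²) = 43.924953 + √(10000.0 − 228.0048) = 43.924953 + 98.853403 = 142.778356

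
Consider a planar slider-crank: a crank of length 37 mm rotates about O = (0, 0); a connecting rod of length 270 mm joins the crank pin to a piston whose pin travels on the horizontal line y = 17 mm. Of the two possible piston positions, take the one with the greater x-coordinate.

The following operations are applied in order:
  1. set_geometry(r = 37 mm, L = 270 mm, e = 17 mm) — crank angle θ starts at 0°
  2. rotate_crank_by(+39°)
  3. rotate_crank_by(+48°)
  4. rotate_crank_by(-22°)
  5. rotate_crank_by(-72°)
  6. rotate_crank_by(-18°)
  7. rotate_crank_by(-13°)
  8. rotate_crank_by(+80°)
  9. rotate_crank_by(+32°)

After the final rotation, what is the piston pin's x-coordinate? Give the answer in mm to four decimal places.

set_geometry: r = 37 mm, L = 270 mm, e = 17 mm; θ ← 0°
rotate_crank_by(+39°): θ ← 0° +39° = 39°
rotate_crank_by(+48°): θ ← 39° +48° = 87°
rotate_crank_by(-22°): θ ← 87° -22° = 65°
rotate_crank_by(-72°): θ ← 65° -72° = -7°
rotate_crank_by(-18°): θ ← -7° -18° = -25°
rotate_crank_by(-13°): θ ← -25° -13° = -38°
rotate_crank_by(+80°): θ ← -38° +80° = 42°
rotate_crank_by(+32°): θ ← 42° +32° = 74°
crank pin P = (r cos θ, r sin θ) = (10.198582, 35.566683)
h = r sin θ − e = 35.566683 − 17 = 18.566683
x = r cos θ + √(L² − h²) = 10.198582 + √(72900.0 − 344.7217) = 10.198582 + 269.360870 = 279.559452

279.5595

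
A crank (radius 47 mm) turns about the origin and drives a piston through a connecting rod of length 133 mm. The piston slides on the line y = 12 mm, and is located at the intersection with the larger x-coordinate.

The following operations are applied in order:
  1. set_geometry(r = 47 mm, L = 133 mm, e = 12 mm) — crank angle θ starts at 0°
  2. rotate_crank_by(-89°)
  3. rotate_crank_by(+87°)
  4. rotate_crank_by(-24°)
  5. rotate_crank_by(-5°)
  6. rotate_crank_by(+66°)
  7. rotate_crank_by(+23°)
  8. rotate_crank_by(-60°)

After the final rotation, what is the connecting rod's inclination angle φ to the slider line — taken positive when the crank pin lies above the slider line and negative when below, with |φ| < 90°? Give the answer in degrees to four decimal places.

-5.8865

set_geometry: r = 47 mm, L = 133 mm, e = 12 mm; θ ← 0°
rotate_crank_by(-89°): θ ← 0° -89° = -89°
rotate_crank_by(+87°): θ ← -89° +87° = -2°
rotate_crank_by(-24°): θ ← -2° -24° = -26°
rotate_crank_by(-5°): θ ← -26° -5° = -31°
rotate_crank_by(+66°): θ ← -31° +66° = 35°
rotate_crank_by(+23°): θ ← 35° +23° = 58°
rotate_crank_by(-60°): θ ← 58° -60° = -2°
crank pin P = (r cos θ, r sin θ) = (46.971369, -1.640276)
h = r sin θ − e = -1.640276 − 12 = -13.640276
sin φ = h / L = -13.640276 / 133 = -0.10255847
φ = arcsin(-0.10255847) = -5.886518°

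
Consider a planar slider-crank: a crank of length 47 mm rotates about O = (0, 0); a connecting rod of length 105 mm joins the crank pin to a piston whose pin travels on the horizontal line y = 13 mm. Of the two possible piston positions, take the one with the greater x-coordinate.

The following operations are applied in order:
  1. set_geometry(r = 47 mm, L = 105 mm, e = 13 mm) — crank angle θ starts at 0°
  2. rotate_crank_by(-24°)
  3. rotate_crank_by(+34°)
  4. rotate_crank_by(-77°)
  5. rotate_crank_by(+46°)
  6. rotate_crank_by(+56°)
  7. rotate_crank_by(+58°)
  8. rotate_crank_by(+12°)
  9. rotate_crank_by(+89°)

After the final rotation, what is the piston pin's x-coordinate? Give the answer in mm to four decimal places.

56.5288

set_geometry: r = 47 mm, L = 105 mm, e = 13 mm; θ ← 0°
rotate_crank_by(-24°): θ ← 0° -24° = -24°
rotate_crank_by(+34°): θ ← -24° +34° = 10°
rotate_crank_by(-77°): θ ← 10° -77° = -67°
rotate_crank_by(+46°): θ ← -67° +46° = -21°
rotate_crank_by(+56°): θ ← -21° +56° = 35°
rotate_crank_by(+58°): θ ← 35° +58° = 93°
rotate_crank_by(+12°): θ ← 93° +12° = 105°
rotate_crank_by(+89°): θ ← 105° +89° = 194°
crank pin P = (r cos θ, r sin θ) = (-45.603899, -11.370329)
h = r sin θ − e = -11.370329 − 13 = -24.370329
x = r cos θ + √(L² − h²) = -45.603899 + √(11025.0 − 593.9129) = -45.603899 + 102.132693 = 56.528794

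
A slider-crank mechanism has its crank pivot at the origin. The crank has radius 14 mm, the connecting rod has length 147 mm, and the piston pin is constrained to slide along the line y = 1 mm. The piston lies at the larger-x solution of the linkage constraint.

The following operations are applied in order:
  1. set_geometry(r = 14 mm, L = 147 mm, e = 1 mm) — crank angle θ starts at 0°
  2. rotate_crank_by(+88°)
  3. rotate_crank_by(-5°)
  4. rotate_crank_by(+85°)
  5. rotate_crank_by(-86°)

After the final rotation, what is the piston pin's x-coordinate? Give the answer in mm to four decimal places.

148.3845

set_geometry: r = 14 mm, L = 147 mm, e = 1 mm; θ ← 0°
rotate_crank_by(+88°): θ ← 0° +88° = 88°
rotate_crank_by(-5°): θ ← 88° -5° = 83°
rotate_crank_by(+85°): θ ← 83° +85° = 168°
rotate_crank_by(-86°): θ ← 168° -86° = 82°
crank pin P = (r cos θ, r sin θ) = (1.948423, 13.863753)
h = r sin θ − e = 13.863753 − 1 = 12.863753
x = r cos θ + √(L² − h²) = 1.948423 + √(21609.0 − 165.4761) = 1.948423 + 146.436074 = 148.384498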